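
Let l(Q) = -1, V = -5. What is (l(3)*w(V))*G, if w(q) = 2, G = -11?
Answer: 22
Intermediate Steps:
(l(3)*w(V))*G = -1*2*(-11) = -2*(-11) = 22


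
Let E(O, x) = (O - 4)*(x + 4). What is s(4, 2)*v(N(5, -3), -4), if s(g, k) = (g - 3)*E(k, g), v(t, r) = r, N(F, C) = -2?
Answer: 64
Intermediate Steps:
E(O, x) = (-4 + O)*(4 + x)
s(g, k) = (-3 + g)*(-16 - 4*g + 4*k + g*k) (s(g, k) = (g - 3)*(-16 - 4*g + 4*k + k*g) = (-3 + g)*(-16 - 4*g + 4*k + g*k))
s(4, 2)*v(N(5, -3), -4) = ((-3 + 4)*(-16 - 4*4 + 4*2 + 4*2))*(-4) = (1*(-16 - 16 + 8 + 8))*(-4) = (1*(-16))*(-4) = -16*(-4) = 64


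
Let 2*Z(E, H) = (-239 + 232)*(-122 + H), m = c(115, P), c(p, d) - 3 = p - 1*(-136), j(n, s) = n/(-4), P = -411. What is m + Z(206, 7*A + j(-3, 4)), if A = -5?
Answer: 6407/8 ≈ 800.88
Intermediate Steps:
j(n, s) = -n/4 (j(n, s) = n*(-1/4) = -n/4)
c(p, d) = 139 + p (c(p, d) = 3 + (p - 1*(-136)) = 3 + (p + 136) = 3 + (136 + p) = 139 + p)
m = 254 (m = 139 + 115 = 254)
Z(E, H) = 427 - 7*H/2 (Z(E, H) = ((-239 + 232)*(-122 + H))/2 = (-7*(-122 + H))/2 = (854 - 7*H)/2 = 427 - 7*H/2)
m + Z(206, 7*A + j(-3, 4)) = 254 + (427 - 7*(7*(-5) - 1/4*(-3))/2) = 254 + (427 - 7*(-35 + 3/4)/2) = 254 + (427 - 7/2*(-137/4)) = 254 + (427 + 959/8) = 254 + 4375/8 = 6407/8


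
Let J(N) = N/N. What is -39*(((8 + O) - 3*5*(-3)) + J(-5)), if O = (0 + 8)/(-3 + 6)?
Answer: -2210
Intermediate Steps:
J(N) = 1
O = 8/3 ≈ 2.6667
-39*(((8 + O) - 3*5*(-3)) + J(-5)) = -39*(((8 + 8/3) - 3*5*(-3)) + 1) = -39*((32/3 - 15*(-3)) + 1) = -39*((32/3 + 45) + 1) = -39*(167/3 + 1) = -39*170/3 = -2210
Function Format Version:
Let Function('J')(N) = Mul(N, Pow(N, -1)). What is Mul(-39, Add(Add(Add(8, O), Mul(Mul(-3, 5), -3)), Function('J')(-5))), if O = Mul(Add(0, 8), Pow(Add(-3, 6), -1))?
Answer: -2210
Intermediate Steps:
Function('J')(N) = 1
O = Rational(8, 3) (O = Mul(8, Pow(3, -1)) = Mul(8, Rational(1, 3)) = Rational(8, 3) ≈ 2.6667)
Mul(-39, Add(Add(Add(8, O), Mul(Mul(-3, 5), -3)), Function('J')(-5))) = Mul(-39, Add(Add(Add(8, Rational(8, 3)), Mul(Mul(-3, 5), -3)), 1)) = Mul(-39, Add(Add(Rational(32, 3), Mul(-15, -3)), 1)) = Mul(-39, Add(Add(Rational(32, 3), 45), 1)) = Mul(-39, Add(Rational(167, 3), 1)) = Mul(-39, Rational(170, 3)) = -2210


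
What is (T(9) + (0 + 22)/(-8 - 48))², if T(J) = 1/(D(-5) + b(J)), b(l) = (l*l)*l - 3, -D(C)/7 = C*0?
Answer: 15832441/103306896 ≈ 0.15326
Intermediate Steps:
D(C) = 0 (D(C) = -7*C*0 = -7*0 = 0)
b(l) = -3 + l³ (b(l) = l²*l - 3 = l³ - 3 = -3 + l³)
T(J) = 1/(-3 + J³) (T(J) = 1/(0 + (-3 + J³)) = 1/(-3 + J³))
(T(9) + (0 + 22)/(-8 - 48))² = (1/(-3 + 9³) + (0 + 22)/(-8 - 48))² = (1/(-3 + 729) + 22/(-56))² = (1/726 + 22*(-1/56))² = (1/726 - 11/28)² = (-3979/10164)² = 15832441/103306896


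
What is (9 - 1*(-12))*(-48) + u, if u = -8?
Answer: -1016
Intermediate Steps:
(9 - 1*(-12))*(-48) + u = (9 - 1*(-12))*(-48) - 8 = (9 + 12)*(-48) - 8 = 21*(-48) - 8 = -1008 - 8 = -1016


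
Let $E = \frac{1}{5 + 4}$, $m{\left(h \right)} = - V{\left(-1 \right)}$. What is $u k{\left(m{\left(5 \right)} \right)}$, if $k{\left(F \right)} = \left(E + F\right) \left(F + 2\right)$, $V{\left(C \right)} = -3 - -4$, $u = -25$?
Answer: $\frac{200}{9} \approx 22.222$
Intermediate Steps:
$V{\left(C \right)} = 1$ ($V{\left(C \right)} = -3 + 4 = 1$)
$m{\left(h \right)} = -1$ ($m{\left(h \right)} = \left(-1\right) 1 = -1$)
$E = \frac{1}{9} \approx 0.11111$
$k{\left(F \right)} = \left(2 + F\right) \left(\frac{1}{9} + F\right)$ ($k{\left(F \right)} = \left(\frac{1}{9} + F\right) \left(F + 2\right) = \left(\frac{1}{9} + F\right) \left(2 + F\right) = \left(2 + F\right) \left(\frac{1}{9} + F\right)$)
$u k{\left(m{\left(5 \right)} \right)} = - 25 \left(\frac{2}{9} + \left(-1\right)^{2} + \frac{19}{9} \left(-1\right)\right) = - 25 \left(\frac{2}{9} + 1 - \frac{19}{9}\right) = \left(-25\right) \left(- \frac{8}{9}\right) = \frac{200}{9}$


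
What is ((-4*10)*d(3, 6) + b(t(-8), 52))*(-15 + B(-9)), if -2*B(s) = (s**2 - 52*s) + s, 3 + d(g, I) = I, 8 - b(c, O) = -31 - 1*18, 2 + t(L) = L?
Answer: 17955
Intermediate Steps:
t(L) = -2 + L
b(c, O) = 57 (b(c, O) = 8 - (-31 - 1*18) = 8 - (-31 - 18) = 8 - 1*(-49) = 8 + 49 = 57)
d(g, I) = -3 + I
B(s) = -s**2/2 + 51*s/2 (B(s) = -((s**2 - 52*s) + s)/2 = -(s**2 - 51*s)/2 = -s**2/2 + 51*s/2)
((-4*10)*d(3, 6) + b(t(-8), 52))*(-15 + B(-9)) = ((-4*10)*(-3 + 6) + 57)*(-15 + (1/2)*(-9)*(51 - 1*(-9))) = (-40*3 + 57)*(-15 + (1/2)*(-9)*(51 + 9)) = (-120 + 57)*(-15 + (1/2)*(-9)*60) = -63*(-15 - 270) = -63*(-285) = 17955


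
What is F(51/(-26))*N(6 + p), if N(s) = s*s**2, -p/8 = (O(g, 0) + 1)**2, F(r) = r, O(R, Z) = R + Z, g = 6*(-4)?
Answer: 1924547606988/13 ≈ 1.4804e+11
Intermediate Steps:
g = -24
p = -4232 (p = -8*((-24 + 0) + 1)**2 = -8*(-24 + 1)**2 = -8*(-23)**2 = -8*529 = -4232)
N(s) = s**3
F(51/(-26))*N(6 + p) = (51/(-26))*(6 - 4232)**3 = (51*(-1/26))*(-4226)**3 = -51/26*(-75472455176) = 1924547606988/13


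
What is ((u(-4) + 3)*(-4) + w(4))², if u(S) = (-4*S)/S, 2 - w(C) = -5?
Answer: 121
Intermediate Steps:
w(C) = 7 (w(C) = 2 - 1*(-5) = 2 + 5 = 7)
u(S) = -4
((u(-4) + 3)*(-4) + w(4))² = ((-4 + 3)*(-4) + 7)² = (-1*(-4) + 7)² = (4 + 7)² = 11² = 121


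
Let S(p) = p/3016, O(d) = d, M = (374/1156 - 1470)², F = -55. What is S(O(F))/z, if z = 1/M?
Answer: -137329552855/3486496 ≈ -39389.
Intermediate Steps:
M = 2496900961/1156 (M = (374*(1/1156) - 1470)² = (11/34 - 1470)² = (-49969/34)² = 2496900961/1156 ≈ 2.1599e+6)
S(p) = p/3016 (S(p) = p*(1/3016) = p/3016)
z = 1156/2496900961 (z = 1/(2496900961/1156) = 1156/2496900961 ≈ 4.6297e-7)
S(O(F))/z = ((1/3016)*(-55))/(1156/2496900961) = -55/3016*2496900961/1156 = -137329552855/3486496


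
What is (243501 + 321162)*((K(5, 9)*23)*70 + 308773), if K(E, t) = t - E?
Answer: 177989118219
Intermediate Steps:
(243501 + 321162)*((K(5, 9)*23)*70 + 308773) = (243501 + 321162)*(((9 - 1*5)*23)*70 + 308773) = 564663*(((9 - 5)*23)*70 + 308773) = 564663*((4*23)*70 + 308773) = 564663*(92*70 + 308773) = 564663*(6440 + 308773) = 564663*315213 = 177989118219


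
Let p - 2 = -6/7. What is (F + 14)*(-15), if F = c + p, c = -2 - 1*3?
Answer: -1065/7 ≈ -152.14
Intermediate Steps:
c = -5 (c = -2 - 3 = -5)
p = 8/7 (p = 2 - 6/7 = 8/7 ≈ 1.1429)
F = -27/7 (F = -5 + 8/7 = -27/7 ≈ -3.8571)
(F + 14)*(-15) = (-27/7 + 14)*(-15) = (71/7)*(-15) = -1065/7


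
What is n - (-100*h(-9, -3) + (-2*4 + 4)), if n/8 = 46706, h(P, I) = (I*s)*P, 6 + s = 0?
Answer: 357452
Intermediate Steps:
s = -6 (s = -6 + 0 = -6)
h(P, I) = -6*I*P (h(P, I) = (I*(-6))*P = (-6*I)*P = -6*I*P)
n = 373648 (n = 8*46706 = 373648)
n - (-100*h(-9, -3) + (-2*4 + 4)) = 373648 - (-(-600)*(-3)*(-9) + (-2*4 + 4)) = 373648 - (-100*(-162) + (-8 + 4)) = 373648 - (16200 - 4) = 373648 - 1*16196 = 373648 - 16196 = 357452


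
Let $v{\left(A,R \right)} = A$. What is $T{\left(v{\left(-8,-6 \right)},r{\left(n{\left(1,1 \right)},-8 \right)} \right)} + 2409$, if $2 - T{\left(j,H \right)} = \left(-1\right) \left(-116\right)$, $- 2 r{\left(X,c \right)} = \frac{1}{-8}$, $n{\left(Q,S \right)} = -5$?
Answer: $2295$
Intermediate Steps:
$r{\left(X,c \right)} = \frac{1}{16}$ ($r{\left(X,c \right)} = - \frac{1}{2 \left(-8\right)} = \left(- \frac{1}{2}\right) \left(- \frac{1}{8}\right) = \frac{1}{16}$)
$T{\left(j,H \right)} = -114$ ($T{\left(j,H \right)} = 2 - \left(-1\right) \left(-116\right) = 2 - 116 = -114$)
$T{\left(v{\left(-8,-6 \right)},r{\left(n{\left(1,1 \right)},-8 \right)} \right)} + 2409 = -114 + 2409 = 2295$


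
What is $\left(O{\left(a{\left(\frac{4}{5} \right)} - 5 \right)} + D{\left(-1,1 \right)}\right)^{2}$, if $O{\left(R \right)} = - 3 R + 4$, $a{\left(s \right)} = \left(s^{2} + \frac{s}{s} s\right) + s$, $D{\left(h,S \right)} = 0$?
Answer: $\frac{94249}{625} \approx 150.8$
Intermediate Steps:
$a{\left(s \right)} = s^{2} + 2 s$ ($a{\left(s \right)} = \left(s^{2} + 1 s\right) + s = \left(s^{2} + s\right) + s = \left(s + s^{2}\right) + s = s^{2} + 2 s$)
$O{\left(R \right)} = 4 - 3 R$
$\left(O{\left(a{\left(\frac{4}{5} \right)} - 5 \right)} + D{\left(-1,1 \right)}\right)^{2} = \left(\left(4 - 3 \left(\frac{4}{5} \left(2 + \frac{4}{5}\right) - 5\right)\right) + 0\right)^{2} = \left(\left(4 - 3 \left(4 \cdot \frac{1}{5} \left(2 + 4 \cdot \frac{1}{5}\right) - 5\right)\right) + 0\right)^{2} = \left(\left(4 - 3 \left(\frac{4 \left(2 + \frac{4}{5}\right)}{5} - 5\right)\right) + 0\right)^{2} = \left(\left(4 - 3 \left(\frac{4}{5} \cdot \frac{14}{5} - 5\right)\right) + 0\right)^{2} = \left(\left(4 - 3 \left(\frac{56}{25} - 5\right)\right) + 0\right)^{2} = \left(\left(4 - - \frac{207}{25}\right) + 0\right)^{2} = \left(\left(4 + \frac{207}{25}\right) + 0\right)^{2} = \left(\frac{307}{25} + 0\right)^{2} = \left(\frac{307}{25}\right)^{2} = \frac{94249}{625}$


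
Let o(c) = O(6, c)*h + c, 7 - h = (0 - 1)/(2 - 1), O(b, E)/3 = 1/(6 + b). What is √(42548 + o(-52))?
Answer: 3*√4722 ≈ 206.15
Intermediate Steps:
O(b, E) = 3/(6 + b)
h = 8 (h = 7 - (0 - 1)/(2 - 1) = 7 - (-1)/1 = 7 - (-1) = 7 - 1*(-1) = 7 + 1 = 8)
o(c) = 2 + c (o(c) = (3/(6 + 6))*8 + c = (3/12)*8 + c = (3*(1/12))*8 + c = (¼)*8 + c = 2 + c)
√(42548 + o(-52)) = √(42548 + (2 - 52)) = √(42548 - 50) = √42498 = 3*√4722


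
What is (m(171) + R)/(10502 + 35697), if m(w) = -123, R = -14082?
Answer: -14205/46199 ≈ -0.30747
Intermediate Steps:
(m(171) + R)/(10502 + 35697) = (-123 - 14082)/(10502 + 35697) = -14205/46199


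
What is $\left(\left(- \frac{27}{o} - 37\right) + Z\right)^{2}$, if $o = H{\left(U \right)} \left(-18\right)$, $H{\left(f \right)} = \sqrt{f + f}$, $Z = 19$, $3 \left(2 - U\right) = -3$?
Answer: $\frac{\left(72 - \sqrt{6}\right)^{2}}{16} \approx 302.33$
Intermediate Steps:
$U = 3$ ($U = 2 - -1 = 2 + 1 = 3$)
$H{\left(f \right)} = \sqrt{2} \sqrt{f}$ ($H{\left(f \right)} = \sqrt{2 f} = \sqrt{2} \sqrt{f}$)
$o = - 18 \sqrt{6}$ ($o = \sqrt{2} \sqrt{3} \left(-18\right) = \sqrt{6} \left(-18\right) = - 18 \sqrt{6} \approx -44.091$)
$\left(\left(- \frac{27}{o} - 37\right) + Z\right)^{2} = \left(\left(- \frac{27}{\left(-18\right) \sqrt{6}} - 37\right) + 19\right)^{2} = \left(\left(- 27 \left(- \frac{\sqrt{6}}{108}\right) - 37\right) + 19\right)^{2} = \left(\left(\frac{\sqrt{6}}{4} - 37\right) + 19\right)^{2} = \left(\left(-37 + \frac{\sqrt{6}}{4}\right) + 19\right)^{2} = \left(-18 + \frac{\sqrt{6}}{4}\right)^{2}$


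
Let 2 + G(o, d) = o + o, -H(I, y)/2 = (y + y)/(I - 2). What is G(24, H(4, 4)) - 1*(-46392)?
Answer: 46438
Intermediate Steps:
H(I, y) = -4*y/(-2 + I) (H(I, y) = -2*(y + y)/(I - 2) = -2*2*y/(-2 + I) = -4*y/(-2 + I))
G(o, d) = -2 + 2*o (G(o, d) = -2 + (o + o) = -2 + 2*o)
G(24, H(4, 4)) - 1*(-46392) = (-2 + 2*24) - 1*(-46392) = (-2 + 48) + 46392 = 46 + 46392 = 46438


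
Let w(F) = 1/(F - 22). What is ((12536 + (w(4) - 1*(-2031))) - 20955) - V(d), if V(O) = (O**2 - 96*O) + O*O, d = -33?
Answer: -211213/18 ≈ -11734.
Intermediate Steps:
w(F) = 1/(-22 + F)
V(O) = -96*O + 2*O**2 (V(O) = (O**2 - 96*O) + O**2 = -96*O + 2*O**2)
((12536 + (w(4) - 1*(-2031))) - 20955) - V(d) = ((12536 + (1/(-22 + 4) - 1*(-2031))) - 20955) - 2*(-33)*(-48 - 33) = ((12536 + (1/(-18) + 2031)) - 20955) - 2*(-33)*(-81) = ((12536 + (-1/18 + 2031)) - 20955) - 1*5346 = ((12536 + 36557/18) - 20955) - 5346 = (262205/18 - 20955) - 5346 = -114985/18 - 5346 = -211213/18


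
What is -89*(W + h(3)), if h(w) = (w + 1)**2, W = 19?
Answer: -3115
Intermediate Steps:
h(w) = (1 + w)**2
-89*(W + h(3)) = -89*(19 + (1 + 3)**2) = -89*(19 + 4**2) = -89*(19 + 16) = -89*35 = -3115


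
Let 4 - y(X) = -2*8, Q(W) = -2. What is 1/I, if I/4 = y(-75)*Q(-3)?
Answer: -1/160 ≈ -0.0062500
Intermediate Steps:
y(X) = 20 (y(X) = 4 - (-2)*8 = 4 - 1*(-16) = 4 + 16 = 20)
I = -160 (I = 4*(20*(-2)) = 4*(-40) = -160)
1/I = 1/(-160) = -1/160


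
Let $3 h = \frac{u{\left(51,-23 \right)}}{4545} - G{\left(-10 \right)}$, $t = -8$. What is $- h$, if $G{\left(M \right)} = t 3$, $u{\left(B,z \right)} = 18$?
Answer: $- \frac{12122}{1515} \approx -8.0013$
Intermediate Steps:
$G{\left(M \right)} = -24$ ($G{\left(M \right)} = \left(-8\right) 3 = -24$)
$h = \frac{12122}{1515}$ ($h = \frac{\frac{18}{4545} - -24}{3} = \frac{18 \cdot \frac{1}{4545} + 24}{3} = \frac{\frac{2}{505} + 24}{3} = \frac{1}{3} \cdot \frac{12122}{505} = \frac{12122}{1515} \approx 8.0013$)
$- h = \left(-1\right) \frac{12122}{1515} = - \frac{12122}{1515}$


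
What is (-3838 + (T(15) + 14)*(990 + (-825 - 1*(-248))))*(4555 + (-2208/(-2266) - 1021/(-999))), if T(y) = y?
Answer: 13993420340162/377289 ≈ 3.7089e+7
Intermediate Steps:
(-3838 + (T(15) + 14)*(990 + (-825 - 1*(-248))))*(4555 + (-2208/(-2266) - 1021/(-999))) = (-3838 + (15 + 14)*(990 + (-825 - 1*(-248))))*(4555 + (-2208/(-2266) - 1021/(-999))) = (-3838 + 29*(990 + (-825 + 248)))*(4555 + (-2208*(-1/2266) - 1021*(-1/999))) = (-3838 + 29*(990 - 577))*(4555 + (1104/1133 + 1021/999)) = (-3838 + 29*413)*(4555 + 2259689/1131867) = (-3838 + 11977)*(5157913874/1131867) = 8139*(5157913874/1131867) = 13993420340162/377289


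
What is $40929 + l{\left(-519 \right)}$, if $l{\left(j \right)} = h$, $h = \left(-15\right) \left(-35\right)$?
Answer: $41454$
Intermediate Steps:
$h = 525$
$l{\left(j \right)} = 525$
$40929 + l{\left(-519 \right)} = 40929 + 525 = 41454$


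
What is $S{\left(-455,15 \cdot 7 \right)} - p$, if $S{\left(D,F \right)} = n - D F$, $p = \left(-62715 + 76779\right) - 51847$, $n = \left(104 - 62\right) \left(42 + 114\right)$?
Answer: $92110$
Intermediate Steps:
$n = 6552$ ($n = 42 \cdot 156 = 6552$)
$p = -37783$ ($p = 14064 - 51847 = -37783$)
$S{\left(D,F \right)} = 6552 - D F$
$S{\left(-455,15 \cdot 7 \right)} - p = \left(6552 - - 455 \cdot 15 \cdot 7\right) - -37783 = \left(6552 - \left(-455\right) 105\right) + 37783 = \left(6552 + 47775\right) + 37783 = 54327 + 37783 = 92110$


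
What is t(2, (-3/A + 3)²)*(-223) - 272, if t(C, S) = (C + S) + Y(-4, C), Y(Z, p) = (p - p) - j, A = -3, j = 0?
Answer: -4286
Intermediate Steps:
Y(Z, p) = 0 (Y(Z, p) = (p - p) - 1*0 = 0 + 0 = 0)
t(C, S) = C + S (t(C, S) = (C + S) + 0 = C + S)
t(2, (-3/A + 3)²)*(-223) - 272 = (2 + (-3/(-3) + 3)²)*(-223) - 272 = (2 + (-3*(-⅓) + 3)²)*(-223) - 272 = (2 + (1 + 3)²)*(-223) - 272 = (2 + 4²)*(-223) - 272 = (2 + 16)*(-223) - 272 = 18*(-223) - 272 = -4014 - 272 = -4286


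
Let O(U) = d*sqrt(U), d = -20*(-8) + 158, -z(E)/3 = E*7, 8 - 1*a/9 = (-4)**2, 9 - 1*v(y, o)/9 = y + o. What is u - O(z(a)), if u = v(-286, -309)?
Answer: 5436 - 1908*sqrt(42) ≈ -6929.3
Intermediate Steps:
v(y, o) = 81 - 9*o - 9*y (v(y, o) = 81 - 9*(y + o) = 81 - 9*(o + y) = 81 + (-9*o - 9*y) = 81 - 9*o - 9*y)
a = -72 (a = 72 - 9*(-4)**2 = 72 - 9*16 = 72 - 144 = -72)
z(E) = -21*E (z(E) = -3*E*7 = -21*E)
u = 5436 (u = 81 - 9*(-309) - 9*(-286) = 81 + 2781 + 2574 = 5436)
d = 318 (d = 160 + 158 = 318)
O(U) = 318*sqrt(U)
u - O(z(a)) = 5436 - 318*sqrt(-21*(-72)) = 5436 - 318*sqrt(1512) = 5436 - 318*6*sqrt(42) = 5436 - 1908*sqrt(42)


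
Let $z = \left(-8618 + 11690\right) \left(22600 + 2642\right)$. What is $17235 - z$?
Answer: $-77526189$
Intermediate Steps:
$z = 77543424$ ($z = 3072 \cdot 25242 = 77543424$)
$17235 - z = 17235 - 77543424 = -77526189$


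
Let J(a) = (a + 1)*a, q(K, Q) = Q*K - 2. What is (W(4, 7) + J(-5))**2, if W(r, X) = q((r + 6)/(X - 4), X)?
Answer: 15376/9 ≈ 1708.4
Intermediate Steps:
q(K, Q) = -2 + K*Q (q(K, Q) = K*Q - 2 = -2 + K*Q)
W(r, X) = -2 + X*(6 + r)/(-4 + X) (W(r, X) = -2 + ((r + 6)/(X - 4))*X = -2 + ((6 + r)/(-4 + X))*X = -2 + X*(6 + r)/(-4 + X))
J(a) = a*(1 + a) (J(a) = (1 + a)*a = a*(1 + a))
(W(4, 7) + J(-5))**2 = ((8 + 4*7 + 7*4)/(-4 + 7) - 5*(1 - 5))**2 = ((8 + 28 + 28)/3 - 5*(-4))**2 = ((1/3)*64 + 20)**2 = (64/3 + 20)**2 = (124/3)**2 = 15376/9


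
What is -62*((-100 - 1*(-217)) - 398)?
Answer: 17422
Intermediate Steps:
-62*((-100 - 1*(-217)) - 398) = -62*((-100 + 217) - 398) = -62*(117 - 398) = -62*(-281) = 17422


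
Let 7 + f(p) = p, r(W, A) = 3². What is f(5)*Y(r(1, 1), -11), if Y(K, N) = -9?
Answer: 18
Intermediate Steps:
r(W, A) = 9
f(p) = -7 + p
f(5)*Y(r(1, 1), -11) = (-7 + 5)*(-9) = -2*(-9) = 18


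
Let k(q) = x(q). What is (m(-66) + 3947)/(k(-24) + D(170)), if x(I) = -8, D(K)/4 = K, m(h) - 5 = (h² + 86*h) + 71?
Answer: 901/224 ≈ 4.0223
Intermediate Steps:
m(h) = 76 + h² + 86*h (m(h) = 5 + ((h² + 86*h) + 71) = 5 + (71 + h² + 86*h) = 76 + h² + 86*h)
D(K) = 4*K
k(q) = -8
(m(-66) + 3947)/(k(-24) + D(170)) = ((76 + (-66)² + 86*(-66)) + 3947)/(-8 + 4*170) = ((76 + 4356 - 5676) + 3947)/(-8 + 680) = (-1244 + 3947)/672 = 2703*(1/672) = 901/224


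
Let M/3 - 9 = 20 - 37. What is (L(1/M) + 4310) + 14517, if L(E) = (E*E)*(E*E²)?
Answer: 149912322047/7962624 ≈ 18827.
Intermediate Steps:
M = -24 (M = 27 + 3*(20 - 37) = 27 + 3*(-17) = 27 - 51 = -24)
L(E) = E⁵ (L(E) = E²*E³ = E⁵)
(L(1/M) + 4310) + 14517 = ((1/(-24))⁵ + 4310) + 14517 = ((-1/24)⁵ + 4310) + 14517 = (-1/7962624 + 4310) + 14517 = 34318909439/7962624 + 14517 = 149912322047/7962624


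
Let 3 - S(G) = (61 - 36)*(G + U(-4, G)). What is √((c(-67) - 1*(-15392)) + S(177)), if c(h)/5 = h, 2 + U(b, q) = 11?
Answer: √10410 ≈ 102.03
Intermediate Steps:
U(b, q) = 9 (U(b, q) = -2 + 11 = 9)
c(h) = 5*h
S(G) = -222 - 25*G (S(G) = 3 - (61 - 36)*(G + 9) = 3 - 25*(9 + G) = 3 - (225 + 25*G) = 3 + (-225 - 25*G) = -222 - 25*G)
√((c(-67) - 1*(-15392)) + S(177)) = √((5*(-67) - 1*(-15392)) + (-222 - 25*177)) = √((-335 + 15392) + (-222 - 4425)) = √(15057 - 4647) = √10410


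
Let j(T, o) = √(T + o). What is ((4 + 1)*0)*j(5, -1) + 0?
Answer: 0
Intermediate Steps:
((4 + 1)*0)*j(5, -1) + 0 = ((4 + 1)*0)*√(5 - 1) + 0 = (5*0)*√4 + 0 = 0*2 + 0 = 0 + 0 = 0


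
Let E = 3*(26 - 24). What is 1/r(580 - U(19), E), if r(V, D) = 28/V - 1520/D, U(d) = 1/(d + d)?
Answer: -66117/16746448 ≈ -0.0039481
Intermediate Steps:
U(d) = 1/(2*d)
E = 6 (E = 3*2 = 6)
r(V, D) = -1520/D + 28/V
1/r(580 - U(19), E) = 1/(-1520/6 + 28/(580 - 1/(2*19))) = 1/(-1520*1/6 + 28/(580 - 1/(2*19))) = 1/(-760/3 + 28/(580 - 1*1/38)) = 1/(-760/3 + 28/(580 - 1/38)) = 1/(-760/3 + 28/(22039/38)) = 1/(-760/3 + 28*(38/22039)) = 1/(-760/3 + 1064/22039) = 1/(-16746448/66117) = -66117/16746448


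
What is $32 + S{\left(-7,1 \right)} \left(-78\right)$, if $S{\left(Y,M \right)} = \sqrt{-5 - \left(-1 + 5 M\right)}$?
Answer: $32 - 234 i \approx 32.0 - 234.0 i$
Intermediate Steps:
$S{\left(Y,M \right)} = \sqrt{-4 - 5 M}$
$32 + S{\left(-7,1 \right)} \left(-78\right) = 32 + \sqrt{-4 - 5} \left(-78\right) = 32 + \sqrt{-9} \left(-78\right) = 32 + 3 i \left(-78\right) = 32 - 234 i$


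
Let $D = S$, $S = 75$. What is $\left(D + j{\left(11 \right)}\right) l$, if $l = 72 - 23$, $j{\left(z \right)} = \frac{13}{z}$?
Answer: $\frac{41062}{11} \approx 3732.9$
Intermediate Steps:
$D = 75$
$l = 49$ ($l = 72 - 23 = 49$)
$\left(D + j{\left(11 \right)}\right) l = \left(75 + \frac{13}{11}\right) 49 = \frac{838}{11} \cdot 49 = \frac{41062}{11}$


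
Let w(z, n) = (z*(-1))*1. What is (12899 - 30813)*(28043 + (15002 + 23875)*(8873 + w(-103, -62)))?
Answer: -6251770942430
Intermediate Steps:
w(z, n) = -z (w(z, n) = -z*1 = -z)
(12899 - 30813)*(28043 + (15002 + 23875)*(8873 + w(-103, -62))) = (12899 - 30813)*(28043 + (15002 + 23875)*(8873 - 1*(-103))) = -17914*(28043 + 38877*(8873 + 103)) = -17914*(28043 + 38877*8976) = -17914*(28043 + 348959952) = -17914*348987995 = -6251770942430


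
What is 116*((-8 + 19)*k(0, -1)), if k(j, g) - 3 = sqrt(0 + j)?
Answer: 3828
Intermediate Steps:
k(j, g) = 3 + sqrt(j) (k(j, g) = 3 + sqrt(0 + j) = 3 + sqrt(j))
116*((-8 + 19)*k(0, -1)) = 116*((-8 + 19)*(3 + sqrt(0))) = 116*(11*(3 + 0)) = 116*(11*3) = 116*33 = 3828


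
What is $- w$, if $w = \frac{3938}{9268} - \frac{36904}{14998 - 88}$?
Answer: $\frac{10118239}{4935210} \approx 2.0502$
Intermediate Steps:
$w = - \frac{10118239}{4935210}$ ($w = 3938 \cdot \frac{1}{9268} - \frac{36904}{14998 - 88} = \frac{1969}{4634} - \frac{36904}{14910} = \frac{1969}{4634} - \frac{2636}{1065} = - \frac{10118239}{4935210} \approx -2.0502$)
$- w = \left(-1\right) \left(- \frac{10118239}{4935210}\right) = \frac{10118239}{4935210}$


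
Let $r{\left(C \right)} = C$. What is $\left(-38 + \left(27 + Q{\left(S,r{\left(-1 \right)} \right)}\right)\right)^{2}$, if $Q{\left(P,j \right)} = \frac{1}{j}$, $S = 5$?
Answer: $144$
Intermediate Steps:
$\left(-38 + \left(27 + Q{\left(S,r{\left(-1 \right)} \right)}\right)\right)^{2} = \left(-38 + \left(27 + \frac{1}{-1}\right)\right)^{2} = \left(-38 + \left(27 - 1\right)\right)^{2} = \left(-38 + 26\right)^{2} = \left(-12\right)^{2} = 144$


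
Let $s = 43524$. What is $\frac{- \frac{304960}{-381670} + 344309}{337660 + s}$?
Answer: $\frac{13141272099}{14548649728} \approx 0.90326$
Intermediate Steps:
$\frac{- \frac{304960}{-381670} + 344309}{337660 + s} = \frac{- \frac{304960}{-381670} + 344309}{337660 + 43524} = \frac{\left(-304960\right) \left(- \frac{1}{381670}\right) + 344309}{381184} = \left(\frac{30496}{38167} + 344309\right) \frac{1}{381184} = \frac{13141272099}{38167} \cdot \frac{1}{381184} = \frac{13141272099}{14548649728}$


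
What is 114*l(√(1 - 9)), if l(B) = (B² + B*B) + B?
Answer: -1824 + 228*I*√2 ≈ -1824.0 + 322.44*I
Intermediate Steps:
l(B) = B + 2*B² (l(B) = (B² + B²) + B = 2*B² + B = B + 2*B²)
114*l(√(1 - 9)) = 114*(√(1 - 9)*(1 + 2*√(1 - 9))) = 114*(√(-8)*(1 + 2*√(-8))) = 114*((2*I*√2)*(1 + 2*(2*I*√2))) = 114*((2*I*√2)*(1 + 4*I*√2)) = 114*(2*I*√2*(1 + 4*I*√2)) = 228*I*√2*(1 + 4*I*√2)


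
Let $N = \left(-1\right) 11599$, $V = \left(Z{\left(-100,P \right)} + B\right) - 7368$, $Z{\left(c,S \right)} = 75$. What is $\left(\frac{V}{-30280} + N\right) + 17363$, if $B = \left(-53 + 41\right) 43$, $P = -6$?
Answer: $\frac{174541729}{30280} \approx 5764.3$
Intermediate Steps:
$B = -516$ ($B = \left(-12\right) 43 = -516$)
$V = -7809$ ($V = \left(75 - 516\right) - 7368 = -441 - 7368 = -7809$)
$N = -11599$
$\left(\frac{V}{-30280} + N\right) + 17363 = \left(- \frac{7809}{-30280} - 11599\right) + 17363 = \left(\left(-7809\right) \left(- \frac{1}{30280}\right) - 11599\right) + 17363 = \left(\frac{7809}{30280} - 11599\right) + 17363 = - \frac{351209911}{30280} + 17363 = \frac{174541729}{30280}$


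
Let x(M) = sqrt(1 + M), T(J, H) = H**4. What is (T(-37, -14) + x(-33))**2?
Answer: 1475789024 + 307328*I*sqrt(2) ≈ 1.4758e+9 + 4.3463e+5*I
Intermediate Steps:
(T(-37, -14) + x(-33))**2 = ((-14)**4 + sqrt(1 - 33))**2 = (38416 + sqrt(-32))**2 = (38416 + 4*I*sqrt(2))**2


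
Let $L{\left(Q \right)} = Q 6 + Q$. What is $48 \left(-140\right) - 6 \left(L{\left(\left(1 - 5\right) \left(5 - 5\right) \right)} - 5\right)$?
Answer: $-6690$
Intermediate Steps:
$L{\left(Q \right)} = 7 Q$ ($L{\left(Q \right)} = 6 Q + Q = 7 Q$)
$48 \left(-140\right) - 6 \left(L{\left(\left(1 - 5\right) \left(5 - 5\right) \right)} - 5\right) = 48 \left(-140\right) - 6 \left(7 \left(1 - 5\right) \left(5 - 5\right) - 5\right) = -6720 - 6 \left(7 \left(\left(-4\right) 0\right) - 5\right) = -6720 - 6 \left(7 \cdot 0 - 5\right) = -6720 - 6 \left(0 - 5\right) = -6720 - -30 = -6720 + 30 = -6690$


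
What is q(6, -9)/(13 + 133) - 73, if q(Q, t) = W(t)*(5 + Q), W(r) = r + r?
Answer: -5428/73 ≈ -74.356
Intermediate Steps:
W(r) = 2*r
q(Q, t) = 2*t*(5 + Q) (q(Q, t) = (2*t)*(5 + Q) = 2*t*(5 + Q))
q(6, -9)/(13 + 133) - 73 = (2*(-9)*(5 + 6))/(13 + 133) - 73 = (2*(-9)*11)/146 - 73 = (1/146)*(-198) - 73 = -99/73 - 73 = -5428/73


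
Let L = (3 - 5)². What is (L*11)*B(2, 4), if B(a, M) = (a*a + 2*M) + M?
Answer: 704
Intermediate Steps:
B(a, M) = a² + 3*M (B(a, M) = (a² + 2*M) + M = a² + 3*M)
L = 4 (L = (-2)² = 4)
(L*11)*B(2, 4) = (4*11)*(2² + 3*4) = 44*(4 + 12) = 44*16 = 704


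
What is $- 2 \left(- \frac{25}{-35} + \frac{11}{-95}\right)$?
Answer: $- \frac{796}{665} \approx -1.197$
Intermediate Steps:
$- 2 \left(- \frac{25}{-35} + \frac{11}{-95}\right) = - 2 \left(\left(-25\right) \left(- \frac{1}{35}\right) + 11 \left(- \frac{1}{95}\right)\right) = - 2 \left(\frac{5}{7} - \frac{11}{95}\right) = \left(-2\right) \frac{398}{665} = - \frac{796}{665}$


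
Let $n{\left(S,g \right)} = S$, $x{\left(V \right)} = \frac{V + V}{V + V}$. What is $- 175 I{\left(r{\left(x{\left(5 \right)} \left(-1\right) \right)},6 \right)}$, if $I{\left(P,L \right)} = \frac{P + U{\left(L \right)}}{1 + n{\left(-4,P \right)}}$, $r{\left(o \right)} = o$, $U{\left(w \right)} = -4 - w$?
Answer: $- \frac{1925}{3} \approx -641.67$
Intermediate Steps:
$x{\left(V \right)} = 1$ ($x{\left(V \right)} = \frac{2 V}{2 V} = 2 V \frac{1}{2 V} = 1$)
$I{\left(P,L \right)} = \frac{4}{3} - \frac{P}{3} + \frac{L}{3}$ ($I{\left(P,L \right)} = \frac{P - \left(4 + L\right)}{1 - 4} = \frac{-4 + P - L}{-3} = \left(-4 + P - L\right) \left(- \frac{1}{3}\right) = \frac{4}{3} - \frac{P}{3} + \frac{L}{3}$)
$- 175 I{\left(r{\left(x{\left(5 \right)} \left(-1\right) \right)},6 \right)} = - 175 \left(\frac{4}{3} - \frac{1 \left(-1\right)}{3} + \frac{1}{3} \cdot 6\right) = - 175 \left(\frac{4}{3} - - \frac{1}{3} + 2\right) = - 175 \left(\frac{4}{3} + \frac{1}{3} + 2\right) = \left(-175\right) \frac{11}{3} = - \frac{1925}{3}$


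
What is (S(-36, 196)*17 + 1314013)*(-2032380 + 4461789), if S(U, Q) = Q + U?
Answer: 3198883000797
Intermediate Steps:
(S(-36, 196)*17 + 1314013)*(-2032380 + 4461789) = ((196 - 36)*17 + 1314013)*(-2032380 + 4461789) = (160*17 + 1314013)*2429409 = (2720 + 1314013)*2429409 = 1316733*2429409 = 3198883000797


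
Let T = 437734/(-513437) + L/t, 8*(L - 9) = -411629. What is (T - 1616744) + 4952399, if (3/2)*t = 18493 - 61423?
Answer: 392128156574980369/117556535520 ≈ 3.3357e+6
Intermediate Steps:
t = -28620 (t = 2*(18493 - 61423)/3 = (⅔)*(-42930) = -28620)
L = -411557/8 (L = 9 + (⅛)*(-411629) = 9 - 411629/8 = -411557/8 ≈ -51445.)
T = 111085014769/117556535520 (T = 437734/(-513437) - 411557/8/(-28620) = 437734*(-1/513437) - 411557/8*(-1/28620) = -437734/513437 + 411557/228960 = 111085014769/117556535520 ≈ 0.94495)
(T - 1616744) + 4952399 = (111085014769/117556535520 - 1616744) + 4952399 = -190058712377732111/117556535520 + 4952399 = 392128156574980369/117556535520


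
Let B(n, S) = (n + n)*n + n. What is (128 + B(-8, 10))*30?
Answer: 7440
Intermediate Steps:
B(n, S) = n + 2*n² (B(n, S) = (2*n)*n + n = 2*n² + n = n + 2*n²)
(128 + B(-8, 10))*30 = (128 - 8*(1 + 2*(-8)))*30 = (128 - 8*(1 - 16))*30 = (128 - 8*(-15))*30 = (128 + 120)*30 = 248*30 = 7440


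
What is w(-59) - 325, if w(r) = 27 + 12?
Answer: -286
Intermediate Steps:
w(r) = 39
w(-59) - 325 = 39 - 325 = -286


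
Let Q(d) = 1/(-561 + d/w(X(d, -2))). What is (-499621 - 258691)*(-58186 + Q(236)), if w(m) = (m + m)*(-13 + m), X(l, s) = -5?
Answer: 555642744670996/12593 ≈ 4.4123e+10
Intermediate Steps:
w(m) = 2*m*(-13 + m) (w(m) = (2*m)*(-13 + m) = 2*m*(-13 + m))
Q(d) = 1/(-561 + d/180) (Q(d) = 1/(-561 + d/((2*(-5)*(-13 - 5)))) = 1/(-561 + d/((2*(-5)*(-18)))) = 1/(-561 + d/180))
(-499621 - 258691)*(-58186 + Q(236)) = (-499621 - 258691)*(-58186 + 180/(-100980 + 236)) = -758312*(-58186 + 180/(-100744)) = -758312*(-58186 + 180*(-1/100744)) = -758312*(-58186 - 45/25186) = -758312*(-1465472641/25186) = 555642744670996/12593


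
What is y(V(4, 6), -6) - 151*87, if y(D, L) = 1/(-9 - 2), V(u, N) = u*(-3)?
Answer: -144508/11 ≈ -13137.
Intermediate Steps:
V(u, N) = -3*u
y(D, L) = -1/11 (y(D, L) = 1/(-11) = -1/11)
y(V(4, 6), -6) - 151*87 = -1/11 - 151*87 = -1/11 - 13137 = -144508/11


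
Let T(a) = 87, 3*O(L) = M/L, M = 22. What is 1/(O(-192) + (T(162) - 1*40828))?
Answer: -288/11733419 ≈ -2.4545e-5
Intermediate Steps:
O(L) = 22/(3*L) (O(L) = (22/L)/3 = 22/(3*L))
1/(O(-192) + (T(162) - 1*40828)) = 1/((22/3)/(-192) + (87 - 1*40828)) = 1/((22/3)*(-1/192) + (87 - 40828)) = 1/(-11/288 - 40741) = 1/(-11733419/288) = -288/11733419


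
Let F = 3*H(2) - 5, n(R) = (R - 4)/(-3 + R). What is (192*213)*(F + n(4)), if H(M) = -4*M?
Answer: -1185984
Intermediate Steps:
n(R) = (-4 + R)/(-3 + R)
F = -29 (F = 3*(-4*2) - 5 = 3*(-8) - 5 = -24 - 5 = -29)
(192*213)*(F + n(4)) = (192*213)*(-29 + (-4 + 4)/(-3 + 4)) = 40896*(-29 + 0/1) = 40896*(-29 + 1*0) = 40896*(-29 + 0) = 40896*(-29) = -1185984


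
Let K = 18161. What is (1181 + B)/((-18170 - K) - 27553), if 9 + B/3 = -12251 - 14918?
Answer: 80353/63884 ≈ 1.2578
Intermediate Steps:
B = -81534 (B = -27 + 3*(-12251 - 14918) = -27 + 3*(-27169) = -27 - 81507 = -81534)
(1181 + B)/((-18170 - K) - 27553) = (1181 - 81534)/((-18170 - 1*18161) - 27553) = -80353/((-18170 - 18161) - 27553) = -80353/(-36331 - 27553) = -80353/(-63884) = -80353*(-1/63884) = 80353/63884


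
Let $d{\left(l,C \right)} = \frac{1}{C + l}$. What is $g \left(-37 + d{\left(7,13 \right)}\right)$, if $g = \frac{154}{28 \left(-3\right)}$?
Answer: $\frac{8129}{120} \approx 67.742$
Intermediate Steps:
$g = - \frac{11}{6}$ ($g = \frac{154}{-84} = 154 \left(- \frac{1}{84}\right) = - \frac{11}{6} \approx -1.8333$)
$g \left(-37 + d{\left(7,13 \right)}\right) = - \frac{11 \left(-37 + \frac{1}{13 + 7}\right)}{6} = - \frac{11 \left(-37 + \frac{1}{20}\right)}{6} = \left(- \frac{11}{6}\right) \left(- \frac{739}{20}\right) = \frac{8129}{120}$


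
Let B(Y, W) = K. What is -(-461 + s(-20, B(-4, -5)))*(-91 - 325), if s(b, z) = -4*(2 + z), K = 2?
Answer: -198432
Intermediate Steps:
B(Y, W) = 2
s(b, z) = -8 - 4*z
-(-461 + s(-20, B(-4, -5)))*(-91 - 325) = -(-461 + (-8 - 4*2))*(-91 - 325) = -(-461 + (-8 - 8))*(-416) = -(-461 - 16)*(-416) = -(-477)*(-416) = -1*198432 = -198432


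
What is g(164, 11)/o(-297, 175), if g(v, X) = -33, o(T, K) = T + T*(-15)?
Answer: -1/126 ≈ -0.0079365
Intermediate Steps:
o(T, K) = -14*T (o(T, K) = T - 15*T = -14*T)
g(164, 11)/o(-297, 175) = -33/((-14*(-297))) = -33/4158 = -33*1/4158 = -1/126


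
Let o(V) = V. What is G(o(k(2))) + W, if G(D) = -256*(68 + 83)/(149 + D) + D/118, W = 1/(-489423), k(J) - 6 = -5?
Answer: -124021366213/481265950 ≈ -257.70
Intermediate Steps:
k(J) = 1 (k(J) = 6 - 5 = 1)
W = -1/489423 ≈ -2.0432e-6
G(D) = -256/(149/151 + D/151) + D/118 (G(D) = -256*151/(149 + D) + D*(1/118) = -256*151/(149 + D) + D/118 = -256/(149/151 + D/151) + D/118)
G(o(k(2))) + W = (-4561408 + 1² + 149*1)/(118*(149 + 1)) - 1/489423 = (1/118)*(-4561408 + 1 + 149)/150 - 1/489423 = (1/118)*(1/150)*(-4561258) - 1/489423 = -2280629/8850 - 1/489423 = -124021366213/481265950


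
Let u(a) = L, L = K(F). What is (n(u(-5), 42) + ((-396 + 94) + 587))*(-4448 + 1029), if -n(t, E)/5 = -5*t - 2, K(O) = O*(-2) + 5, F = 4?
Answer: -752180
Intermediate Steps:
K(O) = 5 - 2*O (K(O) = -2*O + 5 = 5 - 2*O)
L = -3 (L = 5 - 2*4 = 5 - 8 = -3)
u(a) = -3
n(t, E) = 10 + 25*t (n(t, E) = -5*(-5*t - 2) = -5*(-2 - 5*t) = 10 + 25*t)
(n(u(-5), 42) + ((-396 + 94) + 587))*(-4448 + 1029) = ((10 + 25*(-3)) + ((-396 + 94) + 587))*(-4448 + 1029) = ((10 - 75) + (-302 + 587))*(-3419) = (-65 + 285)*(-3419) = 220*(-3419) = -752180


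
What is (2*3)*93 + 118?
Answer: 676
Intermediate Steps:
(2*3)*93 + 118 = 6*93 + 118 = 558 + 118 = 676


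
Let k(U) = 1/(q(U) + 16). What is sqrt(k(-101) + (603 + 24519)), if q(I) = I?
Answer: sqrt(181506365)/85 ≈ 158.50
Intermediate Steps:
k(U) = 1/(16 + U) (k(U) = 1/(U + 16) = 1/(16 + U))
sqrt(k(-101) + (603 + 24519)) = sqrt(1/(16 - 101) + (603 + 24519)) = sqrt(1/(-85) + 25122) = sqrt(-1/85 + 25122) = sqrt(2135369/85) = sqrt(181506365)/85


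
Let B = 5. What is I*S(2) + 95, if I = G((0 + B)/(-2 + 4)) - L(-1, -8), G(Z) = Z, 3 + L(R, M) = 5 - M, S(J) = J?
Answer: 80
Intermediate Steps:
L(R, M) = 2 - M (L(R, M) = -3 + (5 - M) = 2 - M)
I = -15/2 (I = (0 + 5)/(-2 + 4) - (2 - 1*(-8)) = 5/2 - (2 + 8) = 5*(½) - 1*10 = 5/2 - 10 = -15/2 ≈ -7.5000)
I*S(2) + 95 = -15/2*2 + 95 = -15 + 95 = 80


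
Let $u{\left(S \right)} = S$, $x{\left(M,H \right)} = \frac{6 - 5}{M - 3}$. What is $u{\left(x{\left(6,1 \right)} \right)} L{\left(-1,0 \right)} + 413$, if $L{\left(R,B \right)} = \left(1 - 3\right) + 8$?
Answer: $415$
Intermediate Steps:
$x{\left(M,H \right)} = \frac{1}{-3 + M}$ ($x{\left(M,H \right)} = 1 \frac{1}{-3 + M} = \frac{1}{-3 + M}$)
$L{\left(R,B \right)} = 6$ ($L{\left(R,B \right)} = -2 + 8 = 6$)
$u{\left(x{\left(6,1 \right)} \right)} L{\left(-1,0 \right)} + 413 = \frac{1}{-3 + 6} \cdot 6 + 413 = \frac{1}{3} \cdot 6 + 413 = 2 + 413 = 415$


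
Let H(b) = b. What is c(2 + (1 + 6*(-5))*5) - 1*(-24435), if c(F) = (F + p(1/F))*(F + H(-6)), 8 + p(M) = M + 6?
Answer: 6583869/143 ≈ 46041.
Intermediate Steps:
p(M) = -2 + M (p(M) = -8 + (M + 6) = -8 + (6 + M) = -2 + M)
c(F) = (-6 + F)*(-2 + F + 1/F) (c(F) = (F + (-2 + 1/F))*(F - 6) = (-2 + F + 1/F)*(-6 + F) = (-6 + F)*(-2 + F + 1/F))
c(2 + (1 + 6*(-5))*5) - 1*(-24435) = (13 + (2 + (1 + 6*(-5))*5)**2 - 8*(2 + (1 + 6*(-5))*5) - 6/(2 + (1 + 6*(-5))*5)) - 1*(-24435) = (13 + (2 + (1 - 30)*5)**2 - 8*(2 + (1 - 30)*5) - 6/(2 + (1 - 30)*5)) + 24435 = (13 + (2 - 29*5)**2 - 8*(2 - 29*5) - 6/(2 - 29*5)) + 24435 = (13 + (2 - 145)**2 - 8*(2 - 145) - 6/(2 - 145)) + 24435 = (13 + (-143)**2 - 8*(-143) - 6/(-143)) + 24435 = (13 + 20449 + 1144 - 6*(-1/143)) + 24435 = (13 + 20449 + 1144 + 6/143) + 24435 = 3089664/143 + 24435 = 6583869/143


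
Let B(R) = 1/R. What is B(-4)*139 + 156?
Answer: 485/4 ≈ 121.25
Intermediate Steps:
B(-4)*139 + 156 = 139/(-4) + 156 = -¼*139 + 156 = -139/4 + 156 = 485/4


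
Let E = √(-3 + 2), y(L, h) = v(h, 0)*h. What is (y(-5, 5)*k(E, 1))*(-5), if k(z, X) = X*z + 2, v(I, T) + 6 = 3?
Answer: 150 + 75*I ≈ 150.0 + 75.0*I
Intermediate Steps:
v(I, T) = -3 (v(I, T) = -6 + 3 = -3)
y(L, h) = -3*h
E = I (E = √(-1) = I ≈ 1.0*I)
k(z, X) = 2 + X*z
(y(-5, 5)*k(E, 1))*(-5) = ((-3*5)*(2 + 1*I))*(-5) = -15*(2 + I)*(-5) = (-30 - 15*I)*(-5) = 150 + 75*I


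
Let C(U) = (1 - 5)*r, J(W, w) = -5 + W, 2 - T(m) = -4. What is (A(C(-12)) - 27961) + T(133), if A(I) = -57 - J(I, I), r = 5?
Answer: -27987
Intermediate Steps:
T(m) = 6 (T(m) = 2 - 1*(-4) = 2 + 4 = 6)
C(U) = -20 (C(U) = (1 - 5)*5 = -4*5 = -20)
A(I) = -52 - I (A(I) = -57 - (-5 + I) = -57 + (5 - I) = -52 - I)
(A(C(-12)) - 27961) + T(133) = ((-52 - 1*(-20)) - 27961) + 6 = ((-52 + 20) - 27961) + 6 = (-32 - 27961) + 6 = -27993 + 6 = -27987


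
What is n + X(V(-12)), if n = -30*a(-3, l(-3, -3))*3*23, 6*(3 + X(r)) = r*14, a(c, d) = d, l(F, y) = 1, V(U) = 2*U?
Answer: -2129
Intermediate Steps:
X(r) = -3 + 7*r/3 (X(r) = -3 + (r*14)/6 = -3 + (14*r)/6 = -3 + 7*r/3)
n = -2070 (n = -30*3*23 = -90*23 = -2070)
n + X(V(-12)) = -2070 + (-3 + 7*(2*(-12))/3) = -2070 + (-3 + (7/3)*(-24)) = -2070 + (-3 - 56) = -2070 - 59 = -2129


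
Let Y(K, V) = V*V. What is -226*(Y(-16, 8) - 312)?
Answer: 56048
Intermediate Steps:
Y(K, V) = V²
-226*(Y(-16, 8) - 312) = -226*(8² - 312) = -226*(64 - 312) = -226*(-248) = 56048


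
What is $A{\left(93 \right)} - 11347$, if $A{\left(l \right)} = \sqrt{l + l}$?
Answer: $-11347 + \sqrt{186} \approx -11333.0$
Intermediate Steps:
$A{\left(l \right)} = \sqrt{2} \sqrt{l}$ ($A{\left(l \right)} = \sqrt{2 l} = \sqrt{2} \sqrt{l}$)
$A{\left(93 \right)} - 11347 = \sqrt{2} \sqrt{93} - 11347 = \sqrt{186} - 11347 = -11347 + \sqrt{186}$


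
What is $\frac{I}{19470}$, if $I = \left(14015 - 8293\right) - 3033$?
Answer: $\frac{2689}{19470} \approx 0.13811$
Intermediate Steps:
$I = 2689$ ($I = 5722 - 3033 = 2689$)
$\frac{I}{19470} = \frac{2689}{19470}$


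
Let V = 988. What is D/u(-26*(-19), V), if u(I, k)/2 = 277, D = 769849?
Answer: 769849/554 ≈ 1389.6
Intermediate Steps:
u(I, k) = 554 (u(I, k) = 2*277 = 554)
D/u(-26*(-19), V) = 769849/554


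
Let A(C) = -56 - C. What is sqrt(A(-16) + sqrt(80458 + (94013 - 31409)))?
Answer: sqrt(-40 + sqrt(143062)) ≈ 18.391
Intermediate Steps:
sqrt(A(-16) + sqrt(80458 + (94013 - 31409))) = sqrt((-56 - 1*(-16)) + sqrt(80458 + (94013 - 31409))) = sqrt((-56 + 16) + sqrt(80458 + 62604)) = sqrt(-40 + sqrt(143062))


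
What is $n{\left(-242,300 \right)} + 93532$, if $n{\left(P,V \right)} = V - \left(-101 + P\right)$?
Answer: $94175$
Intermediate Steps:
$n{\left(P,V \right)} = 101 + V - P$
$n{\left(-242,300 \right)} + 93532 = \left(101 + 300 - -242\right) + 93532 = \left(101 + 300 + 242\right) + 93532 = 643 + 93532 = 94175$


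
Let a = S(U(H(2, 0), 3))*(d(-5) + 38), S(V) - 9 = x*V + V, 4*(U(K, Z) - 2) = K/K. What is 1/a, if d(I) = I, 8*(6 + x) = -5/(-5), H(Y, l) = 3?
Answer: -32/2079 ≈ -0.015392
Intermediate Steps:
x = -47/8 (x = -6 + (-5/(-5))/8 = -6 + (-5*(-1/5))/8 = -6 + (1/8)*1 = -6 + 1/8 = -47/8 ≈ -5.8750)
U(K, Z) = 9/4 (U(K, Z) = 2 + (K/K)/4 = 2 + (1/4)*1 = 2 + 1/4 = 9/4)
S(V) = 9 - 39*V/8 (S(V) = 9 + (-47*V/8 + V) = 9 - 39*V/8)
a = -2079/32 (a = (9 - 39/8*9/4)*(-5 + 38) = (9 - 351/32)*33 = -63/32*33 = -2079/32 ≈ -64.969)
1/a = 1/(-2079/32) = -32/2079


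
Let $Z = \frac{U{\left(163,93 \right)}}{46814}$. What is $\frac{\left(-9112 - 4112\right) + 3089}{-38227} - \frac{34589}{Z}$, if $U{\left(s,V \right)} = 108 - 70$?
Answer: $- \frac{30949524093556}{726313} \approx -4.2612 \cdot 10^{7}$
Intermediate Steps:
$U{\left(s,V \right)} = 38$
$Z = \frac{19}{23407}$ ($Z = \frac{38}{46814} = 38 \cdot \frac{1}{46814} = \frac{19}{23407} \approx 0.00081172$)
$\frac{\left(-9112 - 4112\right) + 3089}{-38227} - \frac{34589}{Z} = \frac{\left(-9112 - 4112\right) + 3089}{-38227} - \frac{34589}{\frac{19}{23407}} = \left(-13224 + 3089\right) \left(- \frac{1}{38227}\right) - \frac{809624723}{19} = \left(-10135\right) \left(- \frac{1}{38227}\right) - \frac{809624723}{19} = \frac{10135}{38227} - \frac{809624723}{19} = - \frac{30949524093556}{726313}$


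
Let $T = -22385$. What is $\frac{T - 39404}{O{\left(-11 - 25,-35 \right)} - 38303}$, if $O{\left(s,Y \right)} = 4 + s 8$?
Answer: $\frac{61789}{38587} \approx 1.6013$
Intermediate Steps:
$O{\left(s,Y \right)} = 4 + 8 s$
$\frac{T - 39404}{O{\left(-11 - 25,-35 \right)} - 38303} = \frac{-22385 - 39404}{\left(4 + 8 \left(-11 - 25\right)\right) - 38303} = - \frac{61789}{\left(4 + 8 \left(-36\right)\right) - 38303} = - \frac{61789}{\left(4 - 288\right) - 38303} = - \frac{61789}{-284 - 38303} = - \frac{61789}{-38587} = \left(-61789\right) \left(- \frac{1}{38587}\right) = \frac{61789}{38587}$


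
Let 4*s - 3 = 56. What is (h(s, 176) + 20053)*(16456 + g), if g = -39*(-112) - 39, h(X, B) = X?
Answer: 1668432735/4 ≈ 4.1711e+8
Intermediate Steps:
s = 59/4 (s = 3/4 + (1/4)*56 = 3/4 + 14 = 59/4 ≈ 14.750)
g = 4329 (g = 4368 - 39 = 4329)
(h(s, 176) + 20053)*(16456 + g) = (59/4 + 20053)*(16456 + 4329) = (80271/4)*20785 = 1668432735/4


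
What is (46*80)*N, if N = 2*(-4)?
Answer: -29440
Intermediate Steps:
N = -8
(46*80)*N = (46*80)*(-8) = 3680*(-8) = -29440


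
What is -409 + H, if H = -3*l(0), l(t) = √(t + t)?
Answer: -409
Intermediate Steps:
l(t) = √2*√t (l(t) = √(2*t) = √2*√t)
H = 0 (H = -3*√2*√0 = -3*√2*0 = -3*0 = 0)
-409 + H = -409 + 0 = -409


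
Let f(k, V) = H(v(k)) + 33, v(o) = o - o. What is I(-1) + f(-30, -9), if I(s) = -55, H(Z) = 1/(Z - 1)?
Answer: -23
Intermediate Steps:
v(o) = 0
H(Z) = 1/(-1 + Z)
f(k, V) = 32 (f(k, V) = 1/(-1 + 0) + 33 = 1/(-1) + 33 = -1 + 33 = 32)
I(-1) + f(-30, -9) = -55 + 32 = -23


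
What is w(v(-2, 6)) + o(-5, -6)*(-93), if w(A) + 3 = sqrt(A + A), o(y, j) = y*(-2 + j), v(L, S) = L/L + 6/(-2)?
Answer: -3723 + 2*I ≈ -3723.0 + 2.0*I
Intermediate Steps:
v(L, S) = -2 (v(L, S) = 1 + 6*(-1/2) = 1 - 3 = -2)
w(A) = -3 + sqrt(2)*sqrt(A) (w(A) = -3 + sqrt(A + A) = -3 + sqrt(2*A) = -3 + sqrt(2)*sqrt(A))
w(v(-2, 6)) + o(-5, -6)*(-93) = (-3 + sqrt(2)*sqrt(-2)) - 5*(-2 - 6)*(-93) = (-3 + sqrt(2)*(I*sqrt(2))) - 5*(-8)*(-93) = (-3 + 2*I) + 40*(-93) = (-3 + 2*I) - 3720 = -3723 + 2*I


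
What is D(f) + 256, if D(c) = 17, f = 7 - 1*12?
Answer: 273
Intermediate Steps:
f = -5 (f = 7 - 12 = -5)
D(f) + 256 = 17 + 256 = 273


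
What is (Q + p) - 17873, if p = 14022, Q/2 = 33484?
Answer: 63117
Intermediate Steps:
Q = 66968 (Q = 2*33484 = 66968)
(Q + p) - 17873 = (66968 + 14022) - 17873 = 80990 - 17873 = 63117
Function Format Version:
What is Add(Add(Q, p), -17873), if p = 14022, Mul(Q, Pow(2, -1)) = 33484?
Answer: 63117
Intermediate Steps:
Q = 66968 (Q = Mul(2, 33484) = 66968)
Add(Add(Q, p), -17873) = Add(Add(66968, 14022), -17873) = Add(80990, -17873) = 63117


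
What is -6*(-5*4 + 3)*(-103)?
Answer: -10506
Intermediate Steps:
-6*(-5*4 + 3)*(-103) = -6*(-20 + 3)*(-103) = -6*(-17)*(-103) = 102*(-103) = -10506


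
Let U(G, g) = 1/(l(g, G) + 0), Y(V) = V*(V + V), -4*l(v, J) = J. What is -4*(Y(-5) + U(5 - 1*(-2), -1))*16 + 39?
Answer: -21871/7 ≈ -3124.4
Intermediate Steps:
l(v, J) = -J/4
Y(V) = 2*V² (Y(V) = V*(2*V) = 2*V²)
U(G, g) = -4/G (U(G, g) = 1/(-G/4 + 0) = 1/(-G/4) = -4/G)
-4*(Y(-5) + U(5 - 1*(-2), -1))*16 + 39 = -4*(2*(-5)² - 4/(5 - 1*(-2)))*16 + 39 = -4*(2*25 - 4/(5 + 2))*16 + 39 = -4*(50 - 4/7)*16 + 39 = -4*346/7*16 + 39 = -1384/7*16 + 39 = -22144/7 + 39 = -21871/7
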